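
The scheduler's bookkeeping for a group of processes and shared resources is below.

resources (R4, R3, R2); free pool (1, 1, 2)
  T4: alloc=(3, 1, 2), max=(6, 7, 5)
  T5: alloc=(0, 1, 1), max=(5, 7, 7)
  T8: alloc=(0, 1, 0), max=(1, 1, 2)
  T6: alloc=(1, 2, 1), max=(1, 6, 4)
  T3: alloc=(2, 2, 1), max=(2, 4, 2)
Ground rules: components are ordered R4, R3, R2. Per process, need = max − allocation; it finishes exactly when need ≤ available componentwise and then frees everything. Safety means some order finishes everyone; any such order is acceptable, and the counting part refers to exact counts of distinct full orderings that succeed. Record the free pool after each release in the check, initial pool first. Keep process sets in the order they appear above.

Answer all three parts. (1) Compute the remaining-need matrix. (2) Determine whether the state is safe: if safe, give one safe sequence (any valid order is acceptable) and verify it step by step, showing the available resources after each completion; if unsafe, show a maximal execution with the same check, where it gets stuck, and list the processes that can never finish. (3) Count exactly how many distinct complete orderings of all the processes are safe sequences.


(1) Outstanding need per process (order R4, R3, R2):
  T4: (3, 6, 3)
  T5: (5, 6, 6)
  T8: (1, 0, 2)
  T6: (0, 4, 3)
  T3: (0, 2, 1)
(2) SAFE — a valid safe sequence is T8, T3, T6, T4, T5.
Key observation: the first exact fit in this order is T8 — it needs (1, 0, 2) with (1, 1, 2) free, meeting a requested resource to the last unit.
Step-by-step check:
  pool = (1, 1, 2)
  T8 needs (1, 0, 2) <= (1, 1, 2) -> finishes; pool += (0, 1, 0) = (1, 2, 2)
  T3 needs (0, 2, 1) <= (1, 2, 2) -> finishes; pool += (2, 2, 1) = (3, 4, 3)
  T6 needs (0, 4, 3) <= (3, 4, 3) -> finishes; pool += (1, 2, 1) = (4, 6, 4)
  T4 needs (3, 6, 3) <= (4, 6, 4) -> finishes; pool += (3, 1, 2) = (7, 7, 6)
  T5 needs (5, 6, 6) <= (7, 7, 6) -> finishes; pool += (0, 1, 1) = (7, 8, 7)
(3) The exact count: 1 of the possible complete orderings is a safe sequence.


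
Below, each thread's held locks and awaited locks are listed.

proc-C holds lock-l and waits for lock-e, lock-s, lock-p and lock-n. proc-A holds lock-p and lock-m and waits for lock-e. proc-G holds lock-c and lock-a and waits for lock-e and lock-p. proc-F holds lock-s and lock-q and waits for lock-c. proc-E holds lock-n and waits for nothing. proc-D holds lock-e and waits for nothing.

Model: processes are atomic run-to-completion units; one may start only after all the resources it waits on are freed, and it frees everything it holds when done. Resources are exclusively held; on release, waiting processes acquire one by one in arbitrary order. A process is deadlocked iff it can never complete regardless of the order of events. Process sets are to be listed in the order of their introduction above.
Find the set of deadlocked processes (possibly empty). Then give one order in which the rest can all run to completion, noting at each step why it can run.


The deadlocked set is empty.
Key observation: all waits point, directly or indirectly, at processes that can finish, so nothing is permanently blocked.
One completion order for the rest: proc-D, proc-A, proc-G, proc-E, proc-F, proc-C.
Verifying each step:
  proc-D: no waits; runs immediately, freeing lock-e
  proc-A: everything it awaited (lock-e) is free; runs, freeing lock-p and lock-m
  proc-G: everything it awaited (lock-e and lock-p) is free; runs, freeing lock-c and lock-a
  proc-E: no waits; runs immediately, freeing lock-n
  proc-F: everything it awaited (lock-c) is free; runs, freeing lock-s and lock-q
  proc-C: everything it awaited (lock-e, lock-s, lock-p and lock-n) is free; runs, freeing lock-l


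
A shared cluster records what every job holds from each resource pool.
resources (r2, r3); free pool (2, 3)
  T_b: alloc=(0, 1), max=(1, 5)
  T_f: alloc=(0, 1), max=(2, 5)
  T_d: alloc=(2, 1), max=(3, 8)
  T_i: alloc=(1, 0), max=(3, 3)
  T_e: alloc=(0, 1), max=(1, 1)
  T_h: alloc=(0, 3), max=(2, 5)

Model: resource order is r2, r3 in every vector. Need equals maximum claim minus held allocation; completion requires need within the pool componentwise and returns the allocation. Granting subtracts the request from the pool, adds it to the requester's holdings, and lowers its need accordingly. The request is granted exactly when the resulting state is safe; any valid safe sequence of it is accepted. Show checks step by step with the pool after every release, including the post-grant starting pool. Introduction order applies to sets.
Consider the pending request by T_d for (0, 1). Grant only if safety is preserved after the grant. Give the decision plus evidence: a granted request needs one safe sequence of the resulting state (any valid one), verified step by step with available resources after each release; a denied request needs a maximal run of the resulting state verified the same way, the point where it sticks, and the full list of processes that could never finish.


GRANT. The post-grant state is safe; one safe sequence: T_h, T_f, T_e, T_d, T_i, T_b.
Key observation: (2, 2) free after granting still covers T_h first, and each release covers the next.
Step-by-step check of the post-grant state:
  pool = (2, 2)
  T_h needs (2, 2) <= (2, 2) -> finishes; pool += (0, 3) = (2, 5)
  T_f needs (2, 4) <= (2, 5) -> finishes; pool += (0, 1) = (2, 6)
  T_e needs (1, 0) <= (2, 6) -> finishes; pool += (0, 1) = (2, 7)
  T_d needs (1, 6) <= (2, 7) -> finishes; pool += (2, 2) = (4, 9)
  T_i needs (2, 3) <= (4, 9) -> finishes; pool += (1, 0) = (5, 9)
  T_b needs (1, 4) <= (5, 9) -> finishes; pool += (0, 1) = (5, 10)


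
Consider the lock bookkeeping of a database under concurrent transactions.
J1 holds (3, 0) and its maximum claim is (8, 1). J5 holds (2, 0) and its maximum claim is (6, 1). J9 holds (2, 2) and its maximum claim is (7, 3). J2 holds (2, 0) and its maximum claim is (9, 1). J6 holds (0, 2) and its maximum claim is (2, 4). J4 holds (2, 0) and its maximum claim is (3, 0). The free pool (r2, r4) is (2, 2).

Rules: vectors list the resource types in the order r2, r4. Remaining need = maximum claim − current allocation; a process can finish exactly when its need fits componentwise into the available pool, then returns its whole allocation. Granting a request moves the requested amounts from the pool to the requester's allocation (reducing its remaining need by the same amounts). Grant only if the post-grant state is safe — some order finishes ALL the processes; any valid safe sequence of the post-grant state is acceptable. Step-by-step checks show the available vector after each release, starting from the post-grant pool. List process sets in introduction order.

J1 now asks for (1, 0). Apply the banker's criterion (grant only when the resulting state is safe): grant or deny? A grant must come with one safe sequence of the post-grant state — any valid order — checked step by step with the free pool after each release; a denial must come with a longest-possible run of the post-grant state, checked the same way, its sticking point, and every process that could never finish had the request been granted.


DENY — the pretend-granted state is unsafe.
Key observation: once J4, J6 finish, the pool peaks at (3, 4) — and every remaining process still needs more r2 than that.
After a pretend grant, a maximal execution: J4, J6 — then nothing else fits. Step-by-step check:
  pool = (1, 2)
  J4: need (1, 0) fits (1, 2); releases (2, 0), pool now (3, 2)
  J6: need (2, 2) fits (3, 2); releases (0, 2), pool now (3, 4)
  J1 still needs (4, 1) but only (3, 4) is free — short on r2
  J5 still needs (4, 1) but only (3, 4) is free — short on r2
  J9 still needs (5, 1) but only (3, 4) is free — short on r2
  J2 still needs (7, 1) but only (3, 4) is free — short on r2
Had the request been granted, J1, J5, J9 and J2 could never finish.


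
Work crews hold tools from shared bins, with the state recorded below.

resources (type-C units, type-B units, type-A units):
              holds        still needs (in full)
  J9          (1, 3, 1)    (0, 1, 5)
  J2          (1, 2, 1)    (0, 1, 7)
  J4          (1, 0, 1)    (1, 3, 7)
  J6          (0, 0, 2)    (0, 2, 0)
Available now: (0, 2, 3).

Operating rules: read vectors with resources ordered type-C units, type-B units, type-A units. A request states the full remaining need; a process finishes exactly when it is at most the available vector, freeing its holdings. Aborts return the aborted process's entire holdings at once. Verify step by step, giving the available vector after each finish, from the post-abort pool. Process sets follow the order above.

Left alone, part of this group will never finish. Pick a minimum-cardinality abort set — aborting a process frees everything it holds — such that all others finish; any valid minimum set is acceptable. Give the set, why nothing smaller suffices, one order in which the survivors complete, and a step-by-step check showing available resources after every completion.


The answer: abort J4.
Key observation: J2 had no path to completion before; after the abort of J4 ((1, 0, 1) returned), step 3 is where it fits.
No smaller set exists: with zero aborts the deadlock remains.
The survivors complete as J6, J9, J2. Step-by-step check (starting from the post-abort pool):
  pool = (1, 2, 4)
  J6: need (0, 2, 0) fits (1, 2, 4); releases (0, 0, 2), pool now (1, 2, 6)
  J9: need (0, 1, 5) fits (1, 2, 6); releases (1, 3, 1), pool now (2, 5, 7)
  J2: need (0, 1, 7) fits (2, 5, 7); releases (1, 2, 1), pool now (3, 7, 8)


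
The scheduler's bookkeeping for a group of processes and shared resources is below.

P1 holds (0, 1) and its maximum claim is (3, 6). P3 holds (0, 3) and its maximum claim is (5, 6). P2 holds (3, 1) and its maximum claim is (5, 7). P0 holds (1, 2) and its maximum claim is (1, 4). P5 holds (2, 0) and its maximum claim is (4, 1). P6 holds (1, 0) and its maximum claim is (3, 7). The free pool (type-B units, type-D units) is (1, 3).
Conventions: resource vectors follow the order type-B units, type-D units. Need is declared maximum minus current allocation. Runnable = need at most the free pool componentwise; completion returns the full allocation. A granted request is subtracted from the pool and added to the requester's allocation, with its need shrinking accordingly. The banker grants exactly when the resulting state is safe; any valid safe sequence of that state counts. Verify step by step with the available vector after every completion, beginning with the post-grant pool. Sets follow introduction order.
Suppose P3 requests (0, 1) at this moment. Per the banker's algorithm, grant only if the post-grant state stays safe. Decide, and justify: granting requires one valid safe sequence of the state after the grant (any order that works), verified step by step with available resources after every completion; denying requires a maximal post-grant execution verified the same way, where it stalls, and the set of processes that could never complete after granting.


DENY. Granting would leave the state unsafe.
Key observation: after P0, P5 the pool peaks at (4, 4), and each blocked process is short somewhere: P1 on type-D units; P3 on type-B units; P2 on type-D units; P6 on type-D units.
On the post-grant state, P0, P5 is a maximal run — nothing extends it. Step-by-step check:
  pool = (1, 2)
  run P0 (needs (0, 2), free (1, 2)); after release of (1, 2) the pool is (2, 4)
  run P5 (needs (2, 1), free (2, 4)); after release of (2, 0) the pool is (4, 4)
  P1 still needs (3, 5) but only (4, 4) is free — short on type-D units
  P3 still needs (5, 2) but only (4, 4) is free — short on type-B units
  P2 still needs (2, 6) but only (4, 4) is free — short on type-D units
  P6 still needs (2, 7) but only (4, 4) is free — short on type-D units
Post-grant, the permanently blocked set is P1, P3, P2 and P6.


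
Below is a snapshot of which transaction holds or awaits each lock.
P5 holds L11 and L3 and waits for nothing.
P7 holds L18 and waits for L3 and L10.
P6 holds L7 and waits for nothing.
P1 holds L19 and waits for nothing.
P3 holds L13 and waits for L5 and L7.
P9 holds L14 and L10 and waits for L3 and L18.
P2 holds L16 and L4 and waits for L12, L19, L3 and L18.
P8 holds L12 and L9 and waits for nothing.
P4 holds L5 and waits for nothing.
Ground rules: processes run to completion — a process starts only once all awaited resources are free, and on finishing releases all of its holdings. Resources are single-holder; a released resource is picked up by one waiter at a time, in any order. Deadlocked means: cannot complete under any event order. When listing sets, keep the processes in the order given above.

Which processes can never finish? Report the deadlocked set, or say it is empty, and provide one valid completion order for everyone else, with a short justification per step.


The deadlocked set is P7, P9 and P2.
Key observation: the waits loop around P7 -> P9 -> P7 with no way out; P2 waits into the deadlock from upstream.
A valid finishing order for the others: P5, P1, P8, P6, P4, P3.
Step-by-step check:
  P5 waits on nothing -> runs at once and releases L11 and L3
  P1 waits on nothing -> runs at once and releases L19
  P8 waits on nothing -> runs at once and releases L12 and L9
  P6 waits on nothing -> runs at once and releases L7
  P4 waits on nothing -> runs at once and releases L5
  P3 waits on L5 and L7 — all released -> runs and releases L13


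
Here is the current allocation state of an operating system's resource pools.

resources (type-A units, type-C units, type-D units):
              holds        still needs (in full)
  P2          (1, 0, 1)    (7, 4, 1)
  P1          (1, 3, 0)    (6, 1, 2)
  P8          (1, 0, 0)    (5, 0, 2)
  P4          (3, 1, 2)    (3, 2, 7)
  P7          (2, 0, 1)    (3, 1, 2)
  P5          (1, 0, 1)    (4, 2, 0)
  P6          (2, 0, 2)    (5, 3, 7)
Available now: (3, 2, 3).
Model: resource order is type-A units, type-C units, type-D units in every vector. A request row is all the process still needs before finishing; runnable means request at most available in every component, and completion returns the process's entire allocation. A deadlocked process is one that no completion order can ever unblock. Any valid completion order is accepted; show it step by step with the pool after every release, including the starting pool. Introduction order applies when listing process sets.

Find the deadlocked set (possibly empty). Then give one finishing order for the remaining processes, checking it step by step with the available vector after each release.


Deadlocked: P4 and P6.
Key observation: P7, P8, P1, P5, P2 can finish, but then (9, 5, 6) is all there is, and the blocked group's type-D units demands exceed it.
The rest can finish in the order P7, P8, P1, P5, P2. Check, step by step:
  pool = (3, 2, 3)
  run P7 (needs (3, 1, 2), free (3, 2, 3)); after release of (2, 0, 1) the pool is (5, 2, 4)
  run P8 (needs (5, 0, 2), free (5, 2, 4)); after release of (1, 0, 0) the pool is (6, 2, 4)
  run P1 (needs (6, 1, 2), free (6, 2, 4)); after release of (1, 3, 0) the pool is (7, 5, 4)
  run P5 (needs (4, 2, 0), free (7, 5, 4)); after release of (1, 0, 1) the pool is (8, 5, 5)
  run P2 (needs (7, 4, 1), free (8, 5, 5)); after release of (1, 0, 1) the pool is (9, 5, 6)
None of the blocked processes ever fits:
  P4 cannot run: need (3, 2, 7) vs free (9, 5, 6) (insufficient type-D units)
  P6 cannot run: need (5, 3, 7) vs free (9, 5, 6) (insufficient type-D units)


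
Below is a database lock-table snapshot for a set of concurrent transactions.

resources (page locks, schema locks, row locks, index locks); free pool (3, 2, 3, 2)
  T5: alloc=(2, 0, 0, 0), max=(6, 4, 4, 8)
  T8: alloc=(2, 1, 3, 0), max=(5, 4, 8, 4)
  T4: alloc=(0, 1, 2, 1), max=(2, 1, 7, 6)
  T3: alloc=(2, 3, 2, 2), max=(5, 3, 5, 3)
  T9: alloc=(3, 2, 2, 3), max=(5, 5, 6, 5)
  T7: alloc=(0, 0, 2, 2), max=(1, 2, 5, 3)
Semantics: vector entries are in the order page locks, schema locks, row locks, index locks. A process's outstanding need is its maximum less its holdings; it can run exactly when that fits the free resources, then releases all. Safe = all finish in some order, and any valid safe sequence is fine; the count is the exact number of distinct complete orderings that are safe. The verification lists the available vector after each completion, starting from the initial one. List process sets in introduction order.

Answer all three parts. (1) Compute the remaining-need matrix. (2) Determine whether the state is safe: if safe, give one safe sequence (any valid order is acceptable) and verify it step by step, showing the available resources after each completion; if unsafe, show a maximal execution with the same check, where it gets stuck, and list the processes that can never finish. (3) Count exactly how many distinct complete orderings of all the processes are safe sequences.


(1) Remaining need (order page locks, schema locks, row locks, index locks):
  T5: (4, 4, 4, 8)
  T8: (3, 3, 5, 4)
  T4: (2, 0, 5, 5)
  T3: (3, 0, 3, 1)
  T9: (2, 3, 4, 2)
  T7: (1, 2, 3, 1)
(2) SAFE — a valid safe sequence is T7, T3, T9, T4, T5, T8.
Key observation: reading the order forward, T7 is the first process whose need (1, 2, 3, 1) meets the free pool (3, 2, 3, 2) exactly on a resource it requests.
Verifying each step:
  pool = (3, 2, 3, 2)
  T7 needs (1, 2, 3, 1) <= (3, 2, 3, 2) -> finishes; pool += (0, 0, 2, 2) = (3, 2, 5, 4)
  T3 needs (3, 0, 3, 1) <= (3, 2, 5, 4) -> finishes; pool += (2, 3, 2, 2) = (5, 5, 7, 6)
  T9 needs (2, 3, 4, 2) <= (5, 5, 7, 6) -> finishes; pool += (3, 2, 2, 3) = (8, 7, 9, 9)
  T4 needs (2, 0, 5, 5) <= (8, 7, 9, 9) -> finishes; pool += (0, 1, 2, 1) = (8, 8, 11, 10)
  T5 needs (4, 4, 4, 8) <= (8, 8, 11, 10) -> finishes; pool += (2, 0, 0, 0) = (10, 8, 11, 10)
  T8 needs (3, 3, 5, 4) <= (10, 8, 11, 10) -> finishes; pool += (2, 1, 3, 0) = (12, 9, 14, 10)
(3) Precisely 47 of the possible complete orderings are safe sequences.


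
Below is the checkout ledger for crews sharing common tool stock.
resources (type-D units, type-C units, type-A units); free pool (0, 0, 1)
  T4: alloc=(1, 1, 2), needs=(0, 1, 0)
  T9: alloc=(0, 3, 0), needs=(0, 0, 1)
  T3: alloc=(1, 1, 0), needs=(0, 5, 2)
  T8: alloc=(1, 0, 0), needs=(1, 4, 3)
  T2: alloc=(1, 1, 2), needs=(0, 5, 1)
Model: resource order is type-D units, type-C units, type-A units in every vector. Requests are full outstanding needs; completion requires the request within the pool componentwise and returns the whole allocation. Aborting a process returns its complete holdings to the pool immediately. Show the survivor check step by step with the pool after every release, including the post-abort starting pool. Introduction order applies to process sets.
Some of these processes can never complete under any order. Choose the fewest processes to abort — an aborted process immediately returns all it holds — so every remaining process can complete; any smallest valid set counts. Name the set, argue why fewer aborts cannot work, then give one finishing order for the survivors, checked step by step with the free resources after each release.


Minimum abort set: T2.
Key observation: T3 could never have finished before the abort; with (1, 1, 2) returned by T2, it fits at step 4.
No smaller set exists: with zero aborts the deadlock remains.
Survivors finish in the order: T9, T4, T8, T3. Check, step by step (pool after the aborts first):
  pool = (1, 1, 3)
  run T9 (needs (0, 0, 1), free (1, 1, 3)); after release of (0, 3, 0) the pool is (1, 4, 3)
  run T4 (needs (0, 1, 0), free (1, 4, 3)); after release of (1, 1, 2) the pool is (2, 5, 5)
  run T8 (needs (1, 4, 3), free (2, 5, 5)); after release of (1, 0, 0) the pool is (3, 5, 5)
  run T3 (needs (0, 5, 2), free (3, 5, 5)); after release of (1, 1, 0) the pool is (4, 6, 5)


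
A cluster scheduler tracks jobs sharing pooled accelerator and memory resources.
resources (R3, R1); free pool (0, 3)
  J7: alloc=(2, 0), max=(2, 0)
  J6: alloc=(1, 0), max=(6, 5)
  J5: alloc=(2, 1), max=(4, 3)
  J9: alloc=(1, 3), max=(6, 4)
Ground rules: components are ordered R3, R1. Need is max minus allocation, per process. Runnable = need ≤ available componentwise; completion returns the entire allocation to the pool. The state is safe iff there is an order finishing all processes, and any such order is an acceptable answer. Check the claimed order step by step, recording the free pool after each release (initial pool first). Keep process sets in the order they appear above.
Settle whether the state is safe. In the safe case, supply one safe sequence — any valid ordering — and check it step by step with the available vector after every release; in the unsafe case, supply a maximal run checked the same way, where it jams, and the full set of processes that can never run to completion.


UNSAFE — no complete ordering exists.
Key observation: once J7, J5 finish, the pool peaks at (4, 4) — and every remaining process still needs more R3 than that.
Going as far as possible: J7, J5; after that, nothing fits. Walking it through:
  pool = (0, 3)
  J7: need (0, 0) fits (0, 3); releases (2, 0), pool now (2, 3)
  J5: need (2, 2) fits (2, 3); releases (2, 1), pool now (4, 4)
  J6 still needs (5, 5) but only (4, 4) is free — short on R3 and R1
  J9 still needs (5, 1) but only (4, 4) is free — short on R3
Permanently blocked: J6 and J9.


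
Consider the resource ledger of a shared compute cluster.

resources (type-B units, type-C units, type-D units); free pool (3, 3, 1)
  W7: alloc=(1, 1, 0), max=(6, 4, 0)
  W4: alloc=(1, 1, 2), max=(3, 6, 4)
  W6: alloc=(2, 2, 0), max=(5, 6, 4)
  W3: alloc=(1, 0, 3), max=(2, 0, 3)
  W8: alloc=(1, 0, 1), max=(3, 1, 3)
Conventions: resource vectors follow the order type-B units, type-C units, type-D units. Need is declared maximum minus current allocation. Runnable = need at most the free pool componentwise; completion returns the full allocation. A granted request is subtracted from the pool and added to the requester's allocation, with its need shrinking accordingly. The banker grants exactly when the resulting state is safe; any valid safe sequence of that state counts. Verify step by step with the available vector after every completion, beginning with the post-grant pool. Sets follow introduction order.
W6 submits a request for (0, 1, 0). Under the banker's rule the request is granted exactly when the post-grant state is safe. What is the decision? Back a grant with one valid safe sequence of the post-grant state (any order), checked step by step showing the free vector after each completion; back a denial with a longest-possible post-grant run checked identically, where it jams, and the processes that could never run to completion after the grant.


DENY. Granting would leave the state unsafe.
Key observation: even finishing W3, W8 leaves just (5, 2, 5) free — too little type-C units for any of the remaining processes.
On the post-grant state, W3, W8 is a maximal run — nothing extends it. Walking it through:
  pool = (3, 2, 1)
  W3: need (1, 0, 0) fits (3, 2, 1); releases (1, 0, 3), pool now (4, 2, 4)
  W8: need (2, 1, 2) fits (4, 2, 4); releases (1, 0, 1), pool now (5, 2, 5)
  W7 still needs (5, 3, 0) but only (5, 2, 5) is free — short on type-C units
  W4 still needs (2, 5, 2) but only (5, 2, 5) is free — short on type-C units
  W6 still needs (3, 3, 4) but only (5, 2, 5) is free — short on type-C units
Post-grant, the permanently blocked set is W7, W4 and W6.


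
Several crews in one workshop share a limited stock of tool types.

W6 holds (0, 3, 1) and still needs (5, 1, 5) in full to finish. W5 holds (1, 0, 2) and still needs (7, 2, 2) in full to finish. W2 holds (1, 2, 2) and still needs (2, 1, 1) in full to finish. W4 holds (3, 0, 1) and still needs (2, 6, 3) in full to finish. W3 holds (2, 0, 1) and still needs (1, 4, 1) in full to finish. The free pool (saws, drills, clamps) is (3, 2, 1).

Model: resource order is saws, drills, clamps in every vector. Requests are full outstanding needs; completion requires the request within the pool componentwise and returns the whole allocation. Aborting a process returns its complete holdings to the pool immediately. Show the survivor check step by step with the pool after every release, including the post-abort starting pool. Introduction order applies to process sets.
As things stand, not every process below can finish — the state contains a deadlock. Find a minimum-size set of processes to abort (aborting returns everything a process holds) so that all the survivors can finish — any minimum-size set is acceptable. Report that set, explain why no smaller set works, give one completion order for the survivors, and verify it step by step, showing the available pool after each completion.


The answer: abort W5.
Key observation: W6 was stuck for good until W5 gave back (1, 0, 2); in the order shown it finishes at step 2.
Minimality: the empty abort set fails — the state is deadlocked as it stands.
One survivor order: W2, W6, W4, W3. Step-by-step check (post-abort pool first):
  pool = (4, 2, 3)
  W2 needs (2, 1, 1) <= (4, 2, 3) -> finishes; pool += (1, 2, 2) = (5, 4, 5)
  W6 needs (5, 1, 5) <= (5, 4, 5) -> finishes; pool += (0, 3, 1) = (5, 7, 6)
  W4 needs (2, 6, 3) <= (5, 7, 6) -> finishes; pool += (3, 0, 1) = (8, 7, 7)
  W3 needs (1, 4, 1) <= (8, 7, 7) -> finishes; pool += (2, 0, 1) = (10, 7, 8)


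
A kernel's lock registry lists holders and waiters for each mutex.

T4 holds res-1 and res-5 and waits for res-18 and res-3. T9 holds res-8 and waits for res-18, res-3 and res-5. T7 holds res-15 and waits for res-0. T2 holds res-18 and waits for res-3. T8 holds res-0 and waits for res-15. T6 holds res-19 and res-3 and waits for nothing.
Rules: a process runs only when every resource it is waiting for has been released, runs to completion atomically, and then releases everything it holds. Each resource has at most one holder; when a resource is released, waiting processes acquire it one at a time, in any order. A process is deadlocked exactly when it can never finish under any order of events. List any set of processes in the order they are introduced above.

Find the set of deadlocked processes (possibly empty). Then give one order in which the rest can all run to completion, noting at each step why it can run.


The deadlocked set is T7 and T8.
Key observation: the cycle T7 -> T8 -> T7 can never break — each member waits on the next; no other process is dragged down with it.
A valid finishing order for the others: T6, T2, T4, T9.
Check, step by step:
  T6: no waits; runs immediately, freeing res-19 and res-3
  T2: everything it awaited (res-3) is free; runs, freeing res-18
  T4: everything it awaited (res-18 and res-3) is free; runs, freeing res-1 and res-5
  T9: everything it awaited (res-18, res-3 and res-5) is free; runs, freeing res-8


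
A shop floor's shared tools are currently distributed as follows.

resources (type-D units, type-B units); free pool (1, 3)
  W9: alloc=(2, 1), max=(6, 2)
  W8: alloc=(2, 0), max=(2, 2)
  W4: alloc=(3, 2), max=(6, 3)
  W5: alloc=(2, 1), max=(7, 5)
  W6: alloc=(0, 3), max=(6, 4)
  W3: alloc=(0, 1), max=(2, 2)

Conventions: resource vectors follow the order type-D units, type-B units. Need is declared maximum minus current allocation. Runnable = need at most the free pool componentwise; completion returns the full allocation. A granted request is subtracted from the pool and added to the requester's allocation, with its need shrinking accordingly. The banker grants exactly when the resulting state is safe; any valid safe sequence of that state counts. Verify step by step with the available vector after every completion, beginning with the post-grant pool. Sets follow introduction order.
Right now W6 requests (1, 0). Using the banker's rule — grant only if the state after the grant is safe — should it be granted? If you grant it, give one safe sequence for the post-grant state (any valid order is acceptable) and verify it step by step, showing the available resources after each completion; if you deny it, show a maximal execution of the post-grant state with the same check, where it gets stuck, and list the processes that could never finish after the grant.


DENY. Granting would leave the state unsafe.
Key observation: type-D units is the bottleneck — with W8, W3 done the pool holds (2, 4), short of every remaining need.
On the post-grant state, W8, W3 is a maximal run — nothing extends it. Check, step by step:
  pool = (0, 3)
  run W8 (needs (0, 2), free (0, 3)); after release of (2, 0) the pool is (2, 3)
  run W3 (needs (2, 1), free (2, 3)); after release of (0, 1) the pool is (2, 4)
  W9 cannot run: need (4, 1) vs free (2, 4) (insufficient type-D units)
  W4 cannot run: need (3, 1) vs free (2, 4) (insufficient type-D units)
  W5 cannot run: need (5, 4) vs free (2, 4) (insufficient type-D units)
  W6 cannot run: need (5, 1) vs free (2, 4) (insufficient type-D units)
Had the request been granted, W9, W4, W5 and W6 could never finish.


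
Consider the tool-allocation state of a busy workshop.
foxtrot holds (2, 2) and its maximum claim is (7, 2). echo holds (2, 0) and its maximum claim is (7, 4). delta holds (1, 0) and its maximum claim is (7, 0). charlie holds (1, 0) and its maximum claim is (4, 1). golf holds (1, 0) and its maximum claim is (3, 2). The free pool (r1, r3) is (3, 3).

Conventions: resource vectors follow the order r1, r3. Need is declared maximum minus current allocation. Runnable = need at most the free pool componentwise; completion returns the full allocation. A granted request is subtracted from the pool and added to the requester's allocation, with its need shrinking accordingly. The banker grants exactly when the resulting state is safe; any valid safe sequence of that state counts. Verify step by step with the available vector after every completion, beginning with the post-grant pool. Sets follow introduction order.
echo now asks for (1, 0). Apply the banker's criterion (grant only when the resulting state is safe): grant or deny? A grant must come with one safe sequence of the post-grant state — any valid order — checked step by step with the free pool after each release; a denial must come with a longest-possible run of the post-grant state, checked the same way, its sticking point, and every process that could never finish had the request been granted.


DENY. Granting would leave the state unsafe.
Key observation: after golf, charlie the pool peaks at (4, 3), and each blocked process is short somewhere: foxtrot on r1; echo on r3; delta on r1.
After a pretend grant, a maximal execution: golf, charlie — then nothing else fits. Check, step by step:
  pool = (2, 3)
  golf needs (2, 2) <= (2, 3) -> finishes; pool += (1, 0) = (3, 3)
  charlie needs (3, 1) <= (3, 3) -> finishes; pool += (1, 0) = (4, 3)
  foxtrot cannot run: need (5, 0) vs free (4, 3) (insufficient r1)
  echo cannot run: need (4, 4) vs free (4, 3) (insufficient r3)
  delta cannot run: need (6, 0) vs free (4, 3) (insufficient r1)
Processes that could never finish after the grant: foxtrot, echo and delta.


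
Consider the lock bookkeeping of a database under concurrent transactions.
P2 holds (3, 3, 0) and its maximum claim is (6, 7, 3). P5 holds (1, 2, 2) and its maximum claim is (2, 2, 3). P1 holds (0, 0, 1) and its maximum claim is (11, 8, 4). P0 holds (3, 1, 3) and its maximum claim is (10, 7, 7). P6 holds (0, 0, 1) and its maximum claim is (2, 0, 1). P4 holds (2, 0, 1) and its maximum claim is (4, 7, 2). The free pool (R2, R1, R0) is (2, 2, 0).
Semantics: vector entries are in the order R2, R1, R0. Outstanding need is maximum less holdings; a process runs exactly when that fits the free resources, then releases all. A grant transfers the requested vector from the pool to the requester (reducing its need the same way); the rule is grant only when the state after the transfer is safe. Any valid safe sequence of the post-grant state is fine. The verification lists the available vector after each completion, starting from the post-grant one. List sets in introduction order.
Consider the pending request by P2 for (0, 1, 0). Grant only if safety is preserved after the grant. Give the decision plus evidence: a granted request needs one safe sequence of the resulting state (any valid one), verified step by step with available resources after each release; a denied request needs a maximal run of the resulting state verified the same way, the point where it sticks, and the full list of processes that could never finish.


GRANT — the state after the grant stays safe, e.g. via P6, P5, P2, P4, P0, P1.
Key observation: with (2, 1, 0) left after the transfer, P6 can run at once — the state stays safe.
Step-by-step check of the post-grant state:
  pool = (2, 1, 0)
  P6 needs (2, 0, 0) <= (2, 1, 0) -> finishes; pool += (0, 0, 1) = (2, 1, 1)
  P5 needs (1, 0, 1) <= (2, 1, 1) -> finishes; pool += (1, 2, 2) = (3, 3, 3)
  P2 needs (3, 3, 3) <= (3, 3, 3) -> finishes; pool += (3, 4, 0) = (6, 7, 3)
  P4 needs (2, 7, 1) <= (6, 7, 3) -> finishes; pool += (2, 0, 1) = (8, 7, 4)
  P0 needs (7, 6, 4) <= (8, 7, 4) -> finishes; pool += (3, 1, 3) = (11, 8, 7)
  P1 needs (11, 8, 3) <= (11, 8, 7) -> finishes; pool += (0, 0, 1) = (11, 8, 8)


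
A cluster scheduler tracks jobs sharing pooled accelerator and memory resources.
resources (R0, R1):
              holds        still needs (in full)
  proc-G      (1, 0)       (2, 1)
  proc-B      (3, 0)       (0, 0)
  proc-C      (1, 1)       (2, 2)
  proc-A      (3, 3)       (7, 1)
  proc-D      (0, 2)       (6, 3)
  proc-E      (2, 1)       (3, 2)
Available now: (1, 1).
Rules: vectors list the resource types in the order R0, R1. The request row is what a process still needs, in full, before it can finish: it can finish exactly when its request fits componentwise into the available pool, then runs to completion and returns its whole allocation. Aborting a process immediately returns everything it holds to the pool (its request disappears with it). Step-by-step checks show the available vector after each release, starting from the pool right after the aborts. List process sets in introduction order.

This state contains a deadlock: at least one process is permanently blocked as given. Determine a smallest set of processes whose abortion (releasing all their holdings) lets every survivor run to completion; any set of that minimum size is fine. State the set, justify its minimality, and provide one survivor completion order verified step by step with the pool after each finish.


Minimum abort set: proc-E.
Key observation: aborting proc-E returns (2, 1), and proc-C — hopeless before — runs at step 1 with the returned capacity in the pool.
No smaller set exists: with zero aborts the deadlock remains.
Survivors finish in the order: proc-C, proc-G, proc-B, proc-A, proc-D. Walking it through (pool after the aborts first):
  pool = (3, 2)
  run proc-C (needs (2, 2), free (3, 2)); after release of (1, 1) the pool is (4, 3)
  run proc-G (needs (2, 1), free (4, 3)); after release of (1, 0) the pool is (5, 3)
  run proc-B (needs (0, 0), free (5, 3)); after release of (3, 0) the pool is (8, 3)
  run proc-A (needs (7, 1), free (8, 3)); after release of (3, 3) the pool is (11, 6)
  run proc-D (needs (6, 3), free (11, 6)); after release of (0, 2) the pool is (11, 8)


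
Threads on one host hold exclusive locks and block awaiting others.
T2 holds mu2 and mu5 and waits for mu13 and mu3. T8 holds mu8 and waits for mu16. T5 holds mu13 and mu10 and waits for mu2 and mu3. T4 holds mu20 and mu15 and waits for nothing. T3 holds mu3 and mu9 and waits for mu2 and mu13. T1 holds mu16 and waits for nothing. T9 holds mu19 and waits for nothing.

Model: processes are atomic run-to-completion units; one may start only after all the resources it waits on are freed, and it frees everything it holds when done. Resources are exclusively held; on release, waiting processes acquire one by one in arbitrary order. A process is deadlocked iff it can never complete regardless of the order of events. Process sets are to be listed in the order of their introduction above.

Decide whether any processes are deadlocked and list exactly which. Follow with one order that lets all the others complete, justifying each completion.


Deadlocked: T2, T5 and T3.
Key observation: the wait chain closes on itself along T2 -> T5 -> T2; T3 is caught in further circular waits.
A valid finishing order for the others: T9, T4, T1, T8.
Check, step by step:
  T9: no waits; runs immediately, freeing mu19
  T4: no waits; runs immediately, freeing mu20 and mu15
  T1: no waits; runs immediately, freeing mu16
  T8: everything it awaited (mu16) is free; runs, freeing mu8


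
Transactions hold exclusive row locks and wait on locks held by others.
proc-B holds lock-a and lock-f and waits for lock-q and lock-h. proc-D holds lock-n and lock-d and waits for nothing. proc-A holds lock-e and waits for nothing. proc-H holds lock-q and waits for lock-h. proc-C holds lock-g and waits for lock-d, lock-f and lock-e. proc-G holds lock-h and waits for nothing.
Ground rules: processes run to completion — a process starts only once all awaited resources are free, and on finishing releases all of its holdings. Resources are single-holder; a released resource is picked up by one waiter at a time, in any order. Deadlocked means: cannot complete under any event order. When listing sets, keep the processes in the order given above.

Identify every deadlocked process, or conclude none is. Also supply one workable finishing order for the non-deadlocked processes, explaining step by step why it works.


The deadlocked set is empty.
Key observation: the wait relation is loop-free; peeling off processes with no waits unwinds the whole state.
The rest can finish in the order proc-G, proc-H, proc-A, proc-D, proc-B, proc-C.
Step-by-step check:
  proc-G waits on nothing -> runs at once and releases lock-h
  proc-H waits on lock-h — all released -> runs and releases lock-q
  proc-A waits on nothing -> runs at once and releases lock-e
  proc-D waits on nothing -> runs at once and releases lock-n and lock-d
  proc-B waits on lock-q and lock-h — all released -> runs and releases lock-a and lock-f
  proc-C waits on lock-d, lock-f and lock-e — all released -> runs and releases lock-g


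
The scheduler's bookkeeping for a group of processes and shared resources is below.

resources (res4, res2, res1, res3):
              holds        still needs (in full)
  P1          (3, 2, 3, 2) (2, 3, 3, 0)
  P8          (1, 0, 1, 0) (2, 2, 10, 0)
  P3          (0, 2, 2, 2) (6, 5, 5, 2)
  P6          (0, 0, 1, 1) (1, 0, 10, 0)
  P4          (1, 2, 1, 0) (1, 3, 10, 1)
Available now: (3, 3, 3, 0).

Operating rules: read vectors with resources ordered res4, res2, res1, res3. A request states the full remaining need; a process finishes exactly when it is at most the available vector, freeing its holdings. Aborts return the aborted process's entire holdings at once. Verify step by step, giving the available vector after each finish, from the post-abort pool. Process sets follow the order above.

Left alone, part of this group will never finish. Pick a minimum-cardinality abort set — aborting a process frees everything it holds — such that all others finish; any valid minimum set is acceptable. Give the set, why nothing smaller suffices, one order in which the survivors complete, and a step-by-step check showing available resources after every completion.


Minimum abort set: P8 and P6.
Key observation: P4 was stuck for good until P8 and P6 gave back (1, 0, 2, 1); in the order shown it finishes at step 3.
Why nothing smaller works — every single abort fails: P1 alone leaves P8 blocked (short on res1); P8 alone leaves P6 blocked (short on res1); P3 alone leaves P8 blocked (short on res1); P6 alone leaves P8 blocked (short on res1); P4 alone leaves P8 blocked (short on res1).
The survivors complete as P1, P3, P4. Verifying each step (starting from the post-abort pool):
  pool = (4, 3, 5, 1)
  P1 needs (2, 3, 3, 0) <= (4, 3, 5, 1) -> finishes; pool += (3, 2, 3, 2) = (7, 5, 8, 3)
  P3 needs (6, 5, 5, 2) <= (7, 5, 8, 3) -> finishes; pool += (0, 2, 2, 2) = (7, 7, 10, 5)
  P4 needs (1, 3, 10, 1) <= (7, 7, 10, 5) -> finishes; pool += (1, 2, 1, 0) = (8, 9, 11, 5)


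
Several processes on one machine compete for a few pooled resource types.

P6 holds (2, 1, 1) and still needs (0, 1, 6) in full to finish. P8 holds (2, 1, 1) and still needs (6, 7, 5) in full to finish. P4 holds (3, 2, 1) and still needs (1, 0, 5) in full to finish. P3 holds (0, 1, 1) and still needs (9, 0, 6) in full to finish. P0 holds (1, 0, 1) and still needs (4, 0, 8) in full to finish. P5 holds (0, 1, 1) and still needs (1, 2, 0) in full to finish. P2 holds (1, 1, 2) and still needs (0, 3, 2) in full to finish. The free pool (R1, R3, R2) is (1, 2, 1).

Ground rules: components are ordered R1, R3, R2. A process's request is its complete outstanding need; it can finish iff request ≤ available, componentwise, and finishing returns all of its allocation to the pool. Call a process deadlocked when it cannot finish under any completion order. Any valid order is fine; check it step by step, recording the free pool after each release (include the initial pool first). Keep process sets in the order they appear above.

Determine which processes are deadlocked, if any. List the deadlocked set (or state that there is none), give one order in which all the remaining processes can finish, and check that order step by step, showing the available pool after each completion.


Deadlocked set: P6, P8, P4, P3 and P0.
Key observation: the pool after P5, P2 is (2, 4, 4); every surviving request exceeds it in R2, so progress ends there.
One completion order for the rest: P5, P2. Walking it through:
  pool = (1, 2, 1)
  run P5 (needs (1, 2, 0), free (1, 2, 1)); after release of (0, 1, 1) the pool is (1, 3, 2)
  run P2 (needs (0, 3, 2), free (1, 3, 2)); after release of (1, 1, 2) the pool is (2, 4, 4)
The stuck group stays short no matter what:
  blocked: P6 wants (0, 1, 6), pool (2, 4, 4) — not enough R2
  blocked: P8 wants (6, 7, 5), pool (2, 4, 4) — not enough R1, R3 and R2
  blocked: P4 wants (1, 0, 5), pool (2, 4, 4) — not enough R2
  blocked: P3 wants (9, 0, 6), pool (2, 4, 4) — not enough R1 and R2
  blocked: P0 wants (4, 0, 8), pool (2, 4, 4) — not enough R1 and R2
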